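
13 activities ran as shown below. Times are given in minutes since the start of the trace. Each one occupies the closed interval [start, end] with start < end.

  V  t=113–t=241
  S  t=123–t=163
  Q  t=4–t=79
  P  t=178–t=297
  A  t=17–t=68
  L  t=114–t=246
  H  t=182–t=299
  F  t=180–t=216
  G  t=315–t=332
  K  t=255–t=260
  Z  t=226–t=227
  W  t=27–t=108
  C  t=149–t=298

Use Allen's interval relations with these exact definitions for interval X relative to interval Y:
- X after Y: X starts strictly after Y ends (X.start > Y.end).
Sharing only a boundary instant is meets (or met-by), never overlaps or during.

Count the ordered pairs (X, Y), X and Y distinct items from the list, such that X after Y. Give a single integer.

49

Checking all 156 ordered pairs for relation 'after'; matching pairs in alphabetical order:
(C, A): C after A ✓
(C, Q): C after Q ✓
(C, W): C after W ✓
(F, A): F after A ✓
(F, Q): F after Q ✓
(F, S): F after S ✓
(F, W): F after W ✓
(G, A): G after A ✓
(G, C): G after C ✓
(G, F): G after F ✓
(G, H): G after H ✓
(G, K): G after K ✓
(G, L): G after L ✓
(G, P): G after P ✓
(G, Q): G after Q ✓
(G, S): G after S ✓
(G, V): G after V ✓
(G, W): G after W ✓
(G, Z): G after Z ✓
(H, A): H after A ✓
(H, Q): H after Q ✓
(H, S): H after S ✓
(H, W): H after W ✓
(K, A): K after A ✓
... plus 25 further pairs not listed.
Count: 49.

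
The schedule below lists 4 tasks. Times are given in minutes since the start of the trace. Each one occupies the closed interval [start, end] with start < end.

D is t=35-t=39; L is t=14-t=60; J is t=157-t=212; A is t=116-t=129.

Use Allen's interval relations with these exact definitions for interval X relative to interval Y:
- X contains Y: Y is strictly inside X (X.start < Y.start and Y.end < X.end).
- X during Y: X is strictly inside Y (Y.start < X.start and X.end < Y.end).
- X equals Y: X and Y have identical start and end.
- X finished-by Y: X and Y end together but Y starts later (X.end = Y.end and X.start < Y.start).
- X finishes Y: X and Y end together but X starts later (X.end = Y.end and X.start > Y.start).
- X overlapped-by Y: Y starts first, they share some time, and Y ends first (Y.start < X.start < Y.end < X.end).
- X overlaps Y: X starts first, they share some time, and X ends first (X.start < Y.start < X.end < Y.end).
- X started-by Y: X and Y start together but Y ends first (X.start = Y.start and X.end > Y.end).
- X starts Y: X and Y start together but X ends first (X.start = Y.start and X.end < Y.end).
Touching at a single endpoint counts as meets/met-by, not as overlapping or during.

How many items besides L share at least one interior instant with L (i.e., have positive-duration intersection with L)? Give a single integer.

1

Target L = [t=14, t=60].
A [t=116, t=129] → after → no.
D [t=35, t=39] → during → counts.
J [t=157, t=212] → after → no.
Total: 1.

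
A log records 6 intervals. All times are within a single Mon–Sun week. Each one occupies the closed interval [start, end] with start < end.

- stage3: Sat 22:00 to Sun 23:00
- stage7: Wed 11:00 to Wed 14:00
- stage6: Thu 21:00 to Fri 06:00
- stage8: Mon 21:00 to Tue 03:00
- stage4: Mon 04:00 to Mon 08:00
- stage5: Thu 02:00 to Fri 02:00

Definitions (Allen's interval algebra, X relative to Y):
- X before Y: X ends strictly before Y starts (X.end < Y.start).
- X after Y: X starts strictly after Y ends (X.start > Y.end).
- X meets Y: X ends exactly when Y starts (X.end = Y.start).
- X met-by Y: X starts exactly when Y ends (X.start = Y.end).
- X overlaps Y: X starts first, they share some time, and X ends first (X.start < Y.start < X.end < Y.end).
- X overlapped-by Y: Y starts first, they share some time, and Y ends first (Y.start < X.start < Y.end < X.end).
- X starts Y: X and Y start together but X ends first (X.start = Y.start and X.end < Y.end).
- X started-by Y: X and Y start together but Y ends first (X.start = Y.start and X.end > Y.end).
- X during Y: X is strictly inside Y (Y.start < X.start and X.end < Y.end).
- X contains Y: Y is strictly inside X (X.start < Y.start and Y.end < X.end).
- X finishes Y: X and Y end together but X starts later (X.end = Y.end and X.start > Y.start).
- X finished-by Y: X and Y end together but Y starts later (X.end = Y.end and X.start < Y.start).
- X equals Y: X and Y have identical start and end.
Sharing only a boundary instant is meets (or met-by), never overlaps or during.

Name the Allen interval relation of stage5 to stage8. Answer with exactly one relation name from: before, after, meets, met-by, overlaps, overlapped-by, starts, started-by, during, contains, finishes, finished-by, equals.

stage5 = [Thu 02:00, Fri 02:00]; stage8 = [Mon 21:00, Tue 03:00].
Compare endpoints: stage5.start > stage8.start, stage5.start > stage8.end, stage5.end > stage8.start, stage5.end > stage8.end.
That pattern is 'after'.

after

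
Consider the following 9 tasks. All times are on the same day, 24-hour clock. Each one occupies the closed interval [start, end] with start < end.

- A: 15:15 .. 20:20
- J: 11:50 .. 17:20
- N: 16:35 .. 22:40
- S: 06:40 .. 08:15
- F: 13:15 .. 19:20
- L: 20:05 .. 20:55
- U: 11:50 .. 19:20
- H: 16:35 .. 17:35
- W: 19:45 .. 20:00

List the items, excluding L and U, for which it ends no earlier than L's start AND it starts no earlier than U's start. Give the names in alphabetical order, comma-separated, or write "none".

Conditions: its end is no earlier than L's start (X.end >= 20:05) AND its start is no earlier than U's start (X.start >= 11:50).
A: end 20:20 >= 20:05? ✓; start 15:15 >= 11:50? ✓ → yes.
F: end 19:20 >= 20:05? ✗; start 13:15 >= 11:50? ✓ → no.
H: end 17:35 >= 20:05? ✗; start 16:35 >= 11:50? ✓ → no.
J: end 17:20 >= 20:05? ✗; start 11:50 >= 11:50? ✓ → no.
N: end 22:40 >= 20:05? ✓; start 16:35 >= 11:50? ✓ → yes.
S: end 08:15 >= 20:05? ✗; start 06:40 >= 11:50? ✗ → no.
W: end 20:00 >= 20:05? ✗; start 19:45 >= 11:50? ✓ → no.
Result: A, N.

A, N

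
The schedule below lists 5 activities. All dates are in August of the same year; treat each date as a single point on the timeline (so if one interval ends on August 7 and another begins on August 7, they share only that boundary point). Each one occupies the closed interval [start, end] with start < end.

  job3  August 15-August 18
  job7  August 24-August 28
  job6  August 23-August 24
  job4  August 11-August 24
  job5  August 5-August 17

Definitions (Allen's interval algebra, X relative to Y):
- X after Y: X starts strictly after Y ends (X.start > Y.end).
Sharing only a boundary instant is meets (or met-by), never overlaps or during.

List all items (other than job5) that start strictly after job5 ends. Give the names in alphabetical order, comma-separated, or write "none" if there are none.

job6, job7

Target job5 = [August 5, August 17].
job3 [August 15, August 18] → overlapped-by → no.
job4 [August 11, August 24] → overlapped-by → no.
job6 [August 23, August 24] → after → yes.
job7 [August 24, August 28] → after → yes.
Result: job6, job7.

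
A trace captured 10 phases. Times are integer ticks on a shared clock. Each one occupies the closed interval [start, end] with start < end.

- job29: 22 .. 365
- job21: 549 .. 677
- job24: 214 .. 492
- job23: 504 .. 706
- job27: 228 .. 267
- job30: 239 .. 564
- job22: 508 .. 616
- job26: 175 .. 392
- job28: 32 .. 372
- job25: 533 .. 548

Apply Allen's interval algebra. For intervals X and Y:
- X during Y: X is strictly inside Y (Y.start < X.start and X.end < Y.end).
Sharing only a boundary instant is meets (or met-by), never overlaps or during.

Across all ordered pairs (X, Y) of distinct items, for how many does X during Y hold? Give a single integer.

Checking all 90 ordered pairs for relation 'during'; matching pairs in alphabetical order:
(job21, job23): job21 during job23 ✓
(job22, job23): job22 during job23 ✓
(job25, job22): job25 during job22 ✓
(job25, job23): job25 during job23 ✓
(job25, job30): job25 during job30 ✓
(job27, job24): job27 during job24 ✓
(job27, job26): job27 during job26 ✓
(job27, job28): job27 during job28 ✓
(job27, job29): job27 during job29 ✓
Count: 9.

9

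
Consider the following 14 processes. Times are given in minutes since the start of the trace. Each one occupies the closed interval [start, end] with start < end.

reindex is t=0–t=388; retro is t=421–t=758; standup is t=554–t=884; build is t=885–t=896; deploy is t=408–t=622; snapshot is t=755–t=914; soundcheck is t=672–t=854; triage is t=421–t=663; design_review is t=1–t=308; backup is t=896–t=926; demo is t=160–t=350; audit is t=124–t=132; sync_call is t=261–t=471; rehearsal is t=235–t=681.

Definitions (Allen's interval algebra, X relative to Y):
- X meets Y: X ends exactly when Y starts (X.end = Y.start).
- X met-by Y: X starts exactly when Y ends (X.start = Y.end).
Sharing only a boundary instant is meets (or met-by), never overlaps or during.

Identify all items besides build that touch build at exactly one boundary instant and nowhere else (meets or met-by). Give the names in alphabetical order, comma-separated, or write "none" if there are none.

backup

Target build = [t=885, t=896].
audit [t=124, t=132] → before → no.
backup [t=896, t=926] → met-by → yes.
demo [t=160, t=350] → before → no.
deploy [t=408, t=622] → before → no.
design_review [t=1, t=308] → before → no.
rehearsal [t=235, t=681] → before → no.
reindex [t=0, t=388] → before → no.
retro [t=421, t=758] → before → no.
snapshot [t=755, t=914] → contains → no.
soundcheck [t=672, t=854] → before → no.
standup [t=554, t=884] → before → no.
sync_call [t=261, t=471] → before → no.
triage [t=421, t=663] → before → no.
Result: backup.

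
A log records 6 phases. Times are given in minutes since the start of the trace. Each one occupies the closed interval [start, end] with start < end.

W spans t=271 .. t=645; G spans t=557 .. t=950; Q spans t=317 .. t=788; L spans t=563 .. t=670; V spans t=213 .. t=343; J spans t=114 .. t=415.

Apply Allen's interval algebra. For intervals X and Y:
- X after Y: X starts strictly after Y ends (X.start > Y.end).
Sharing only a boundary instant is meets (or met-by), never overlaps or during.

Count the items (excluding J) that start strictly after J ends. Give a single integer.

Target J = [t=114, t=415].
G [t=557, t=950] → after → counts.
L [t=563, t=670] → after → counts.
Q [t=317, t=788] → overlapped-by → no.
V [t=213, t=343] → during → no.
W [t=271, t=645] → overlapped-by → no.
Total: 2.

2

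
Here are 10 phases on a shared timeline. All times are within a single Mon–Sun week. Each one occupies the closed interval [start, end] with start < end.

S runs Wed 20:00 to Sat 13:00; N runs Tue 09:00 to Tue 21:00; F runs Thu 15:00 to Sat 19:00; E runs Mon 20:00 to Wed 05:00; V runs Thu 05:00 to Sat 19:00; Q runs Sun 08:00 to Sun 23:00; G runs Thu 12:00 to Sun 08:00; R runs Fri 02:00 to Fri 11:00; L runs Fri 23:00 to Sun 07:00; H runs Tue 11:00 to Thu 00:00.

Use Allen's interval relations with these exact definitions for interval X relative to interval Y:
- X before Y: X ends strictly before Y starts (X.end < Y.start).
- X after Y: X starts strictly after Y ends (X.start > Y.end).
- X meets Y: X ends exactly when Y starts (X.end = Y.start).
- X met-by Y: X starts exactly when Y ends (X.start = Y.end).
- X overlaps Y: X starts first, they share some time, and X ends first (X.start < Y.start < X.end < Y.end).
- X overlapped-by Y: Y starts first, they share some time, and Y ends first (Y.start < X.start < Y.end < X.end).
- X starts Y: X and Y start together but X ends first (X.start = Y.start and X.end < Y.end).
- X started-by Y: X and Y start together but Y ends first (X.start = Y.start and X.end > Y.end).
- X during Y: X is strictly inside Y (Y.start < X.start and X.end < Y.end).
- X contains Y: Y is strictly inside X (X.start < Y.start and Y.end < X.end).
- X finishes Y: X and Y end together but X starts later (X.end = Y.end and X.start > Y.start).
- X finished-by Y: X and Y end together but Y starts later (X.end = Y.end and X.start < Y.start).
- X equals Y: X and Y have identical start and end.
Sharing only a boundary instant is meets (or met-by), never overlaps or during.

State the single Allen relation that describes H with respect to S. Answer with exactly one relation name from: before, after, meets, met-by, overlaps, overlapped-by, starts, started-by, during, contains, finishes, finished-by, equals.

H = [Tue 11:00, Thu 00:00]; S = [Wed 20:00, Sat 13:00].
Compare endpoints: H.start < S.start, H.start < S.end, H.end > S.start, H.end < S.end.
That pattern is 'overlaps'.

overlaps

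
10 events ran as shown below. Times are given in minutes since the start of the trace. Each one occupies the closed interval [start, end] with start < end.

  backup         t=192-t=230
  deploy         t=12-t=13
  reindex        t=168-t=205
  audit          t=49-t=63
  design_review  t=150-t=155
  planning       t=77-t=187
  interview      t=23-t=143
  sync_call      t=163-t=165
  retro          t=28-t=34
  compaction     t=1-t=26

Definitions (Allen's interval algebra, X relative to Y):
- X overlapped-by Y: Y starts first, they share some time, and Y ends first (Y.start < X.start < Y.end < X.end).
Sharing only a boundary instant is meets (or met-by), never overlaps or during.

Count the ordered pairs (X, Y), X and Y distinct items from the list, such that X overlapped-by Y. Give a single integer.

Checking all 90 ordered pairs for relation 'overlapped-by'; matching pairs in alphabetical order:
(backup, reindex): backup overlapped-by reindex ✓
(interview, compaction): interview overlapped-by compaction ✓
(planning, interview): planning overlapped-by interview ✓
(reindex, planning): reindex overlapped-by planning ✓
Count: 4.

4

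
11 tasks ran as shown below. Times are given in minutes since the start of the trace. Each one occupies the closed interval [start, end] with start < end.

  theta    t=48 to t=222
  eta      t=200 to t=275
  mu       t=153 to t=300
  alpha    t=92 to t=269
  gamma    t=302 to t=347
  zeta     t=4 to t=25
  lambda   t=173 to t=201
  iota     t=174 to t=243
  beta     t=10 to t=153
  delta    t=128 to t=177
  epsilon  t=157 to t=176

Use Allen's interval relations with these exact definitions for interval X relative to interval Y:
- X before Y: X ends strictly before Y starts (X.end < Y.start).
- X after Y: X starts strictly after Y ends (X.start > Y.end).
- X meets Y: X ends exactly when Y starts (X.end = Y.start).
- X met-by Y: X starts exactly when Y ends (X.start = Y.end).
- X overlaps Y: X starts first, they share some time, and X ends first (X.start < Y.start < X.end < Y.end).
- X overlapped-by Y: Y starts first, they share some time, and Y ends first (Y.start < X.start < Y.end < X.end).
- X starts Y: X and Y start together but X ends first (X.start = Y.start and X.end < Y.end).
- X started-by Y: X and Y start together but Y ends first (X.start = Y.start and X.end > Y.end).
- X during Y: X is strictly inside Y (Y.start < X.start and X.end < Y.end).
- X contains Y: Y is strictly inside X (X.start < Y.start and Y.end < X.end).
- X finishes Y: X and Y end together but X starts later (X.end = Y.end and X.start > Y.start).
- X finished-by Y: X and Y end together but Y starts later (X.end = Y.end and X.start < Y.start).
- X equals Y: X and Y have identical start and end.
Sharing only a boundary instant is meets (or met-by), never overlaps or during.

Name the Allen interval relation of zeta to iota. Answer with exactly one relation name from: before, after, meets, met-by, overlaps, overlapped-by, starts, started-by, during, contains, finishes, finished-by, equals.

zeta = [t=4, t=25]; iota = [t=174, t=243].
Compare endpoints: zeta.start < iota.start, zeta.start < iota.end, zeta.end < iota.start, zeta.end < iota.end.
That pattern is 'before'.

before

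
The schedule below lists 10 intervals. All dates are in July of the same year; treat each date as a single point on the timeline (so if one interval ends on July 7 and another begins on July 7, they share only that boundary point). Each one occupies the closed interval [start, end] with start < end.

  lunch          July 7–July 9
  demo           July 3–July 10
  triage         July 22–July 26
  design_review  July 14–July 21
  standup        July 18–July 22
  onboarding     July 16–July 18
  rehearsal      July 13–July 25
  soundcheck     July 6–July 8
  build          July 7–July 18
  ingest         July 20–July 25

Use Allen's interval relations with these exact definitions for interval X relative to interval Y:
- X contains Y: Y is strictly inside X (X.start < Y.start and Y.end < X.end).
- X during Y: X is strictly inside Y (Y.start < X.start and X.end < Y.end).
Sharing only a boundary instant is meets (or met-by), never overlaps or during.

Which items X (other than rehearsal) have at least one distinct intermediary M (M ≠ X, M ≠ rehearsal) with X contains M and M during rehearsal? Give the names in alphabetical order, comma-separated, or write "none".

Target rehearsal = [July 13, July 25].
Intermediaries M with M during rehearsal: design_review, onboarding, standup.
Via design_review — items with X contains design_review: none.
Via onboarding — items with X contains onboarding: design_review.
Via standup — items with X contains standup: none.
Union: design_review.

design_review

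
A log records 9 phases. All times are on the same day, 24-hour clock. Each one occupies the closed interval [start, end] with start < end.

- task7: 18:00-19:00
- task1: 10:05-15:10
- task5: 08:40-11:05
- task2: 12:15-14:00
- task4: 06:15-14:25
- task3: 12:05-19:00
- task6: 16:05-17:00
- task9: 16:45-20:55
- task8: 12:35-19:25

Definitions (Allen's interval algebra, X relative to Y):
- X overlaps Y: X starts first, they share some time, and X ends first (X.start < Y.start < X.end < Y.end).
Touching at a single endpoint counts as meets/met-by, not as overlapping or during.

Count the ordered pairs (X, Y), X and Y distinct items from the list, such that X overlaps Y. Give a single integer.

11

Checking all 72 ordered pairs for relation 'overlaps'; matching pairs in alphabetical order:
(task1, task3): task1 overlaps task3 ✓
(task1, task8): task1 overlaps task8 ✓
(task2, task8): task2 overlaps task8 ✓
(task3, task8): task3 overlaps task8 ✓
(task3, task9): task3 overlaps task9 ✓
(task4, task1): task4 overlaps task1 ✓
(task4, task3): task4 overlaps task3 ✓
(task4, task8): task4 overlaps task8 ✓
(task5, task1): task5 overlaps task1 ✓
(task6, task9): task6 overlaps task9 ✓
(task8, task9): task8 overlaps task9 ✓
Count: 11.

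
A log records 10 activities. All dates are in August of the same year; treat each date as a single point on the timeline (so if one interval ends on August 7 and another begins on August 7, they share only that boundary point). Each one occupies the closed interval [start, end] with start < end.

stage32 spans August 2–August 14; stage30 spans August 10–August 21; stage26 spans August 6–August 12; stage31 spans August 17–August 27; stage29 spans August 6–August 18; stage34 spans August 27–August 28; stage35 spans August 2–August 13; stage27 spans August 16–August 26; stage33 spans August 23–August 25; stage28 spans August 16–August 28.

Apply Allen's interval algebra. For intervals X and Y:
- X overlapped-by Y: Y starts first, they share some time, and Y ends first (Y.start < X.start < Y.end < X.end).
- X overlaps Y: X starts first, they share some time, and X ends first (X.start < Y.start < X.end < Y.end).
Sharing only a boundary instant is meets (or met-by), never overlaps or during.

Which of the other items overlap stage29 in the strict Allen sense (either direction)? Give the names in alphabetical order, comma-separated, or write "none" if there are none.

Target stage29 = [August 6, August 18].
stage26 [August 6, August 12] → starts → no.
stage27 [August 16, August 26] → overlapped-by → yes.
stage28 [August 16, August 28] → overlapped-by → yes.
stage30 [August 10, August 21] → overlapped-by → yes.
stage31 [August 17, August 27] → overlapped-by → yes.
stage32 [August 2, August 14] → overlaps → yes.
stage33 [August 23, August 25] → after → no.
stage34 [August 27, August 28] → after → no.
stage35 [August 2, August 13] → overlaps → yes.
Result: stage27, stage28, stage30, stage31, stage32, stage35.

stage27, stage28, stage30, stage31, stage32, stage35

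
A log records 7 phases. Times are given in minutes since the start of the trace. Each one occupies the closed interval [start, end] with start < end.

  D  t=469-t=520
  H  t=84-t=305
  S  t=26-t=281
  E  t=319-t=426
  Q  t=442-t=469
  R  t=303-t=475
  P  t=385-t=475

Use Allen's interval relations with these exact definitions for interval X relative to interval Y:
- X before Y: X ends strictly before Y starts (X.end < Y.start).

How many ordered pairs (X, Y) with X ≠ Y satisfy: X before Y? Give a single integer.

11

Checking all 42 ordered pairs for relation 'before'; matching pairs in alphabetical order:
(E, D): E before D ✓
(E, Q): E before Q ✓
(H, D): H before D ✓
(H, E): H before E ✓
(H, P): H before P ✓
(H, Q): H before Q ✓
(S, D): S before D ✓
(S, E): S before E ✓
(S, P): S before P ✓
(S, Q): S before Q ✓
(S, R): S before R ✓
Count: 11.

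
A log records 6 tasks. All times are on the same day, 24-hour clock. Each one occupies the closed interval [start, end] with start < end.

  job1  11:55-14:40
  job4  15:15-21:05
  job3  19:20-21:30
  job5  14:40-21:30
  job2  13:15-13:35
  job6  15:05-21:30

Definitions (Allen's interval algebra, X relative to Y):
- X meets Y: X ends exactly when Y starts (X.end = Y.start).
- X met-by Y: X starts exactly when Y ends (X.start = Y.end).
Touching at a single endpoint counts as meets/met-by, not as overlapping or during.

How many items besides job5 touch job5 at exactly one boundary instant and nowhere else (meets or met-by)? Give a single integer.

Target job5 = [14:40, 21:30].
job1 [11:55, 14:40] → meets → counts.
job2 [13:15, 13:35] → before → no.
job3 [19:20, 21:30] → finishes → no.
job4 [15:15, 21:05] → during → no.
job6 [15:05, 21:30] → finishes → no.
Total: 1.

1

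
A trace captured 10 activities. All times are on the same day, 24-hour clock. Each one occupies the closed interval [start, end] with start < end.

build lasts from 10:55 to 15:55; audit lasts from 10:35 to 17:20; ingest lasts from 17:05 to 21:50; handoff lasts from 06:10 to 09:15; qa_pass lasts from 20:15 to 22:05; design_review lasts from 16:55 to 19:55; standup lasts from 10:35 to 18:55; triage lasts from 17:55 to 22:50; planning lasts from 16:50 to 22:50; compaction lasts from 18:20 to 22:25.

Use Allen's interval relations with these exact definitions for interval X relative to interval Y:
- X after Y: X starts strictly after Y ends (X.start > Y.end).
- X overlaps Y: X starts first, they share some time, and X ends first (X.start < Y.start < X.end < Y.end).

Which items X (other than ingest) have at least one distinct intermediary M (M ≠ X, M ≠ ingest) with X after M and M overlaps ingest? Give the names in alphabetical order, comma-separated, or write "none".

Target ingest = [17:05, 21:50].
Intermediaries M with M overlaps ingest: audit, design_review, standup.
Via audit — items with X after audit: compaction, qa_pass, triage.
Via design_review — items with X after design_review: qa_pass.
Via standup — items with X after standup: qa_pass.
Union: compaction, qa_pass, triage.

compaction, qa_pass, triage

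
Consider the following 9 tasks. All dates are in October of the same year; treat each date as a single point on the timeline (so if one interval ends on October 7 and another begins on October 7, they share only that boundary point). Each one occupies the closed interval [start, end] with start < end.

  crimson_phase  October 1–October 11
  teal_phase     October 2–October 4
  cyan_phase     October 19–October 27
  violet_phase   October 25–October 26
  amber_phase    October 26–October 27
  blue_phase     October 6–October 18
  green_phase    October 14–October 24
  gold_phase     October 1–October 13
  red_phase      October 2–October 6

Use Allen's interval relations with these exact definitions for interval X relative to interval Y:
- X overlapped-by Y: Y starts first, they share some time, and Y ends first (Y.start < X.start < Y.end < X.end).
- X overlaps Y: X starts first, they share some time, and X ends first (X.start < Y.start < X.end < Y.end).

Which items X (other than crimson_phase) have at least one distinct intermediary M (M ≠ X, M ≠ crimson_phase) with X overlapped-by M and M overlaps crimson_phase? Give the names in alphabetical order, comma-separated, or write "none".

Target crimson_phase = [October 1, October 11].
Intermediaries M with M overlaps crimson_phase: none.
Union: none.

none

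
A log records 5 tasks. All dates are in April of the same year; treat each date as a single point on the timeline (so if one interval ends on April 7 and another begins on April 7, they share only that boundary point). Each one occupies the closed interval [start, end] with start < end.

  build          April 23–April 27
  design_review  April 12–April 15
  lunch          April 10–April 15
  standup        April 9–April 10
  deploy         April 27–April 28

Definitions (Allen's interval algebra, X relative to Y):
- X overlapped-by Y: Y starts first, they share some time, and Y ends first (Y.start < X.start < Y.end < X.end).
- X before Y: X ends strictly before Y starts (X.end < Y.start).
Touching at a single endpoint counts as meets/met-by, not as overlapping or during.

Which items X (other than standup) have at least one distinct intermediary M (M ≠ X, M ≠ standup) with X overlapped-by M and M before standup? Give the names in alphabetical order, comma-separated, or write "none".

none

Target standup = [April 9, April 10].
Intermediaries M with M before standup: none.
Union: none.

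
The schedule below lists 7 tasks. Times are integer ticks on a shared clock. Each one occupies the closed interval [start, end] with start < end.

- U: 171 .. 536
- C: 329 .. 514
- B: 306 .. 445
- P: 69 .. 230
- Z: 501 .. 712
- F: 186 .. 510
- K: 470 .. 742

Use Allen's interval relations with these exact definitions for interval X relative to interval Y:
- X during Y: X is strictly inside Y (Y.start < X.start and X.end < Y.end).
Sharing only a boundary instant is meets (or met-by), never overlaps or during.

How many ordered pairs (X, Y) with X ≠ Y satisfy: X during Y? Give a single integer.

Checking all 42 ordered pairs for relation 'during'; matching pairs in alphabetical order:
(B, F): B during F ✓
(B, U): B during U ✓
(C, U): C during U ✓
(F, U): F during U ✓
(Z, K): Z during K ✓
Count: 5.

5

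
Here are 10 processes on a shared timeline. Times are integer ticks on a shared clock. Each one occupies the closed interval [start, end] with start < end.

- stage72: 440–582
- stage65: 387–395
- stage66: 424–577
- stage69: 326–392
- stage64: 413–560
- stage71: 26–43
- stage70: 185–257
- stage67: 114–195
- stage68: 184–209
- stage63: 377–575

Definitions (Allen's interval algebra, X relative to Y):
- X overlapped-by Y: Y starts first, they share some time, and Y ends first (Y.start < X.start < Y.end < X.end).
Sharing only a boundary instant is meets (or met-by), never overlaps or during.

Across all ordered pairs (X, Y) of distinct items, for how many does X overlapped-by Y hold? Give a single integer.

10

Checking all 90 ordered pairs for relation 'overlapped-by'; matching pairs in alphabetical order:
(stage63, stage69): stage63 overlapped-by stage69 ✓
(stage65, stage69): stage65 overlapped-by stage69 ✓
(stage66, stage63): stage66 overlapped-by stage63 ✓
(stage66, stage64): stage66 overlapped-by stage64 ✓
(stage68, stage67): stage68 overlapped-by stage67 ✓
(stage70, stage67): stage70 overlapped-by stage67 ✓
(stage70, stage68): stage70 overlapped-by stage68 ✓
(stage72, stage63): stage72 overlapped-by stage63 ✓
(stage72, stage64): stage72 overlapped-by stage64 ✓
(stage72, stage66): stage72 overlapped-by stage66 ✓
Count: 10.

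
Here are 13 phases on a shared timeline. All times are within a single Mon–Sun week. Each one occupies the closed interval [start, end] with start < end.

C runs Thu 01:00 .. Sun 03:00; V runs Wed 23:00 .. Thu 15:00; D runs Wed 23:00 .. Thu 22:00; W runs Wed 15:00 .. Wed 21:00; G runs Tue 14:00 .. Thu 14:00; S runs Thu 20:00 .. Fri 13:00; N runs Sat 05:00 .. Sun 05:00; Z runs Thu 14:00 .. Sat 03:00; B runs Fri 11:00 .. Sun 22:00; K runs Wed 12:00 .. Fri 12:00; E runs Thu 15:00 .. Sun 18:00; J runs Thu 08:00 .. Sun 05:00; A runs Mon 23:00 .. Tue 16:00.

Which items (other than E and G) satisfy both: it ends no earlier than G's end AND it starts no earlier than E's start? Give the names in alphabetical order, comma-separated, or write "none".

Conditions: its end is no earlier than G's end (X.end >= Thu 14:00) AND its start is no earlier than E's start (X.start >= Thu 15:00).
A: end Tue 16:00 >= Thu 14:00? ✗; start Mon 23:00 >= Thu 15:00? ✗ → no.
B: end Sun 22:00 >= Thu 14:00? ✓; start Fri 11:00 >= Thu 15:00? ✓ → yes.
C: end Sun 03:00 >= Thu 14:00? ✓; start Thu 01:00 >= Thu 15:00? ✗ → no.
D: end Thu 22:00 >= Thu 14:00? ✓; start Wed 23:00 >= Thu 15:00? ✗ → no.
J: end Sun 05:00 >= Thu 14:00? ✓; start Thu 08:00 >= Thu 15:00? ✗ → no.
K: end Fri 12:00 >= Thu 14:00? ✓; start Wed 12:00 >= Thu 15:00? ✗ → no.
N: end Sun 05:00 >= Thu 14:00? ✓; start Sat 05:00 >= Thu 15:00? ✓ → yes.
S: end Fri 13:00 >= Thu 14:00? ✓; start Thu 20:00 >= Thu 15:00? ✓ → yes.
V: end Thu 15:00 >= Thu 14:00? ✓; start Wed 23:00 >= Thu 15:00? ✗ → no.
W: end Wed 21:00 >= Thu 14:00? ✗; start Wed 15:00 >= Thu 15:00? ✗ → no.
Z: end Sat 03:00 >= Thu 14:00? ✓; start Thu 14:00 >= Thu 15:00? ✗ → no.
Result: B, N, S.

B, N, S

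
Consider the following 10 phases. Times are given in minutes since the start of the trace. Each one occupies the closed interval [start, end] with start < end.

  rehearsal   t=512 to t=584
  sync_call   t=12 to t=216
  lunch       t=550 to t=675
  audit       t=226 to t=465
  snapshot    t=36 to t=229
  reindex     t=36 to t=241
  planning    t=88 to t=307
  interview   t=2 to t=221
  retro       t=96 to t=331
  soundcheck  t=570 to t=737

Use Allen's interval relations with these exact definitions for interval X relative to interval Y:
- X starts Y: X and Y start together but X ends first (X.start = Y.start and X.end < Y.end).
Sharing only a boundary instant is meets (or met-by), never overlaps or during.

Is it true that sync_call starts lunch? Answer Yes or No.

No

sync_call = [t=12, t=216], lunch = [t=550, t=675].
Actual relation of sync_call to lunch: before.
Asked whether 'starts' holds → No.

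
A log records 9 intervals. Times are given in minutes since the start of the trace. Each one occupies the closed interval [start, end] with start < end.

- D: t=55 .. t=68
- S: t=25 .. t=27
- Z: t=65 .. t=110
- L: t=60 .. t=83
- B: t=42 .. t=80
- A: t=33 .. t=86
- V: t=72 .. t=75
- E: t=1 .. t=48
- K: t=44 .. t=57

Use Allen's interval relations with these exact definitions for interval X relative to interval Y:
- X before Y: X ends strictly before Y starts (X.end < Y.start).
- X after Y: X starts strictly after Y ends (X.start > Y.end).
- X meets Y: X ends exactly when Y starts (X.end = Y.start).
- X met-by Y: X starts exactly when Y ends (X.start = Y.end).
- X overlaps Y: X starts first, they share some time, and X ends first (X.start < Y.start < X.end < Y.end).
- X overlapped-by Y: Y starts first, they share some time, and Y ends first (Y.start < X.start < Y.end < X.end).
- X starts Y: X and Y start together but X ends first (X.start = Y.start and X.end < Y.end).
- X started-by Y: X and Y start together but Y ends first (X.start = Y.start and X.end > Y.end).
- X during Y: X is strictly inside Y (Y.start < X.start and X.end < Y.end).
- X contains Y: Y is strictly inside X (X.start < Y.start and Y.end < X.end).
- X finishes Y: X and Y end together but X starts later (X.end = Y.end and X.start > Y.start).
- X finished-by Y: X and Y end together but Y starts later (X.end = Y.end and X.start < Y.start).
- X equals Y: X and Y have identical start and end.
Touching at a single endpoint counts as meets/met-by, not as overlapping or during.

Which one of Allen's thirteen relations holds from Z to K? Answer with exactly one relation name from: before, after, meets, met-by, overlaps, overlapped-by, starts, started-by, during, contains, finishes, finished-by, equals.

after

Z = [t=65, t=110]; K = [t=44, t=57].
Compare endpoints: Z.start > K.start, Z.start > K.end, Z.end > K.start, Z.end > K.end.
That pattern is 'after'.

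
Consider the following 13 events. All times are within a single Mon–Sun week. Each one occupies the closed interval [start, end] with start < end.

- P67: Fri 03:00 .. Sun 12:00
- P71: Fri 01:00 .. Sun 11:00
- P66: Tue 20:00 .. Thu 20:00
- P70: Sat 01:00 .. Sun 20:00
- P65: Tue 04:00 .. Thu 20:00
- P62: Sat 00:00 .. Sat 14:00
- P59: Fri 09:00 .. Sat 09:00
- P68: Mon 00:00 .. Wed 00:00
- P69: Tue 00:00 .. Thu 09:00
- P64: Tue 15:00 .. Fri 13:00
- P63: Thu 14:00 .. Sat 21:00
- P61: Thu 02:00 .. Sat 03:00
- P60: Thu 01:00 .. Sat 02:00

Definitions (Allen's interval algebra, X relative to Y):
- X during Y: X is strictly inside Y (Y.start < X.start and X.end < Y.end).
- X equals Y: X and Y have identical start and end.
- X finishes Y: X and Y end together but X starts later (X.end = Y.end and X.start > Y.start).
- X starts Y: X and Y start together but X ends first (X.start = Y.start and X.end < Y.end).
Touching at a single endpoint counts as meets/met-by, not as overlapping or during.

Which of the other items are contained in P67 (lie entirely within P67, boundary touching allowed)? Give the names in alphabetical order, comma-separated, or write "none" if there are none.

Target P67 = [Fri 03:00, Sun 12:00].
P59 [Fri 09:00, Sat 09:00] → during → yes.
P60 [Thu 01:00, Sat 02:00] → overlaps → no.
P61 [Thu 02:00, Sat 03:00] → overlaps → no.
P62 [Sat 00:00, Sat 14:00] → during → yes.
P63 [Thu 14:00, Sat 21:00] → overlaps → no.
P64 [Tue 15:00, Fri 13:00] → overlaps → no.
P65 [Tue 04:00, Thu 20:00] → before → no.
P66 [Tue 20:00, Thu 20:00] → before → no.
P68 [Mon 00:00, Wed 00:00] → before → no.
P69 [Tue 00:00, Thu 09:00] → before → no.
P70 [Sat 01:00, Sun 20:00] → overlapped-by → no.
P71 [Fri 01:00, Sun 11:00] → overlaps → no.
Result: P59, P62.

P59, P62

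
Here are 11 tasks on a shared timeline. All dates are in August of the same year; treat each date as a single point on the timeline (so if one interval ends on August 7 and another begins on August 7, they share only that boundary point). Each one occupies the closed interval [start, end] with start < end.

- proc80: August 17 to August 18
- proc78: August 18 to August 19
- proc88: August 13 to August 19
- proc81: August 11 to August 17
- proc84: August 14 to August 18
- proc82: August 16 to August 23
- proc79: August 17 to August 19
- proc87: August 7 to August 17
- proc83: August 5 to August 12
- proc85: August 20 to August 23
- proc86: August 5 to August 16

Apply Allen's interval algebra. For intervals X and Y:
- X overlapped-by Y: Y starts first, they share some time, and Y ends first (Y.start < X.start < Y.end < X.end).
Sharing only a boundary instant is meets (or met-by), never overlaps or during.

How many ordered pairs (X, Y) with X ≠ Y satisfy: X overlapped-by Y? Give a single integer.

Checking all 110 ordered pairs for relation 'overlapped-by'; matching pairs in alphabetical order:
(proc79, proc84): proc79 overlapped-by proc84 ✓
(proc81, proc83): proc81 overlapped-by proc83 ✓
(proc81, proc86): proc81 overlapped-by proc86 ✓
(proc82, proc81): proc82 overlapped-by proc81 ✓
(proc82, proc84): proc82 overlapped-by proc84 ✓
(proc82, proc87): proc82 overlapped-by proc87 ✓
(proc82, proc88): proc82 overlapped-by proc88 ✓
(proc84, proc81): proc84 overlapped-by proc81 ✓
(proc84, proc86): proc84 overlapped-by proc86 ✓
(proc84, proc87): proc84 overlapped-by proc87 ✓
(proc87, proc83): proc87 overlapped-by proc83 ✓
(proc87, proc86): proc87 overlapped-by proc86 ✓
(proc88, proc81): proc88 overlapped-by proc81 ✓
(proc88, proc86): proc88 overlapped-by proc86 ✓
(proc88, proc87): proc88 overlapped-by proc87 ✓
Count: 15.

15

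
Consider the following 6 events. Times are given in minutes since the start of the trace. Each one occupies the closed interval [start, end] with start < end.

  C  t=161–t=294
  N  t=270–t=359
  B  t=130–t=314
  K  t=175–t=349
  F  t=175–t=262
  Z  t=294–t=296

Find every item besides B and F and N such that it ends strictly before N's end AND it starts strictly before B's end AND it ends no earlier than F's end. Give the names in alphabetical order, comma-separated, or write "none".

Conditions: its end is strictly before N's end (X.end < t=359) AND its start is strictly before B's end (X.start < t=314) AND its end is no earlier than F's end (X.end >= t=262).
C: end t=294 < t=359? ✓; start t=161 < t=314? ✓; end t=294 >= t=262? ✓ → yes.
K: end t=349 < t=359? ✓; start t=175 < t=314? ✓; end t=349 >= t=262? ✓ → yes.
Z: end t=296 < t=359? ✓; start t=294 < t=314? ✓; end t=296 >= t=262? ✓ → yes.
Result: C, K, Z.

C, K, Z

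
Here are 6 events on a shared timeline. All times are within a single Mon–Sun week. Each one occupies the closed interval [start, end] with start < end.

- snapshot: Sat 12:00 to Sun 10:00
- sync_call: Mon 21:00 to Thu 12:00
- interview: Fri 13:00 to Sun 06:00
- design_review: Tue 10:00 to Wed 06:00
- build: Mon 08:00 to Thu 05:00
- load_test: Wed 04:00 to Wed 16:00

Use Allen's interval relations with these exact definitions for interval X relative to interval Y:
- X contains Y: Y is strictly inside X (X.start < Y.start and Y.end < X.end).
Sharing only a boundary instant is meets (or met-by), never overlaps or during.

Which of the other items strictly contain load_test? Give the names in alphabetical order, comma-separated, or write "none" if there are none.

Target load_test = [Wed 04:00, Wed 16:00].
build [Mon 08:00, Thu 05:00] → contains → yes.
design_review [Tue 10:00, Wed 06:00] → overlaps → no.
interview [Fri 13:00, Sun 06:00] → after → no.
snapshot [Sat 12:00, Sun 10:00] → after → no.
sync_call [Mon 21:00, Thu 12:00] → contains → yes.
Result: build, sync_call.

build, sync_call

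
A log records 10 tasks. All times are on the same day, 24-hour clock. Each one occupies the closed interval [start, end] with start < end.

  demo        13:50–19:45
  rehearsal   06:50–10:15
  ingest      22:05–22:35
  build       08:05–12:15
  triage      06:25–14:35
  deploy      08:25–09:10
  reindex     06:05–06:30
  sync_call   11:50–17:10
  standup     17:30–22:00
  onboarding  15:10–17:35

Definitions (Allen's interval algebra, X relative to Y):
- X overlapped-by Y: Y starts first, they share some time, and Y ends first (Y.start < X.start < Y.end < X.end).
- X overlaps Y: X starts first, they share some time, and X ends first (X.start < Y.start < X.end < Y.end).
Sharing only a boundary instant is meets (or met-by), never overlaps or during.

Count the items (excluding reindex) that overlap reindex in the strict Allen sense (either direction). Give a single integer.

1

Target reindex = [06:05, 06:30].
build [08:05, 12:15] → after → no.
demo [13:50, 19:45] → after → no.
deploy [08:25, 09:10] → after → no.
ingest [22:05, 22:35] → after → no.
onboarding [15:10, 17:35] → after → no.
rehearsal [06:50, 10:15] → after → no.
standup [17:30, 22:00] → after → no.
sync_call [11:50, 17:10] → after → no.
triage [06:25, 14:35] → overlapped-by → counts.
Total: 1.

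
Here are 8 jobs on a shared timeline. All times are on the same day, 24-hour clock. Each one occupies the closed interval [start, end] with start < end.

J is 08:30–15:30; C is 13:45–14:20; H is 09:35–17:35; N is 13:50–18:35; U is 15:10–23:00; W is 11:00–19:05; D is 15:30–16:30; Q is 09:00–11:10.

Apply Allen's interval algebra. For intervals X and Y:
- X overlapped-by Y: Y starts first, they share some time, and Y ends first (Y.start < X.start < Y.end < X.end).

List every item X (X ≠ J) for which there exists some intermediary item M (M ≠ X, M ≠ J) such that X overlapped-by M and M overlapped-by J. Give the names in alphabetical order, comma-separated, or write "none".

N, U, W

Target J = [08:30, 15:30].
Intermediaries M with M overlapped-by J: H, N, U, W.
Via H — items with X overlapped-by H: N, U, W.
Via N — items with X overlapped-by N: U.
Via U — items with X overlapped-by U: none.
Via W — items with X overlapped-by W: U.
Union: N, U, W.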